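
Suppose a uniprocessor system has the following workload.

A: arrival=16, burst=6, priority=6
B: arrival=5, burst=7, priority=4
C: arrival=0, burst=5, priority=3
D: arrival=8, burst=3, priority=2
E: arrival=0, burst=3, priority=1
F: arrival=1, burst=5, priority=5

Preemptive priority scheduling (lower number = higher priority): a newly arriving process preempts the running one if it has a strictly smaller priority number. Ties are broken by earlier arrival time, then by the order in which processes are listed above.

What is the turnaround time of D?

3

Gantt: | E 0-3 | C 3-8 | D 8-11 | B 11-18 | F 18-23 | A 23-29 |
Completion: A=29  B=18  C=8  D=11  E=3  F=23
Turnaround (C−A): A=13  B=13  C=8  D=3  E=3  F=22
Turnaround(D) = completion − arrival = 11 − 8 = 3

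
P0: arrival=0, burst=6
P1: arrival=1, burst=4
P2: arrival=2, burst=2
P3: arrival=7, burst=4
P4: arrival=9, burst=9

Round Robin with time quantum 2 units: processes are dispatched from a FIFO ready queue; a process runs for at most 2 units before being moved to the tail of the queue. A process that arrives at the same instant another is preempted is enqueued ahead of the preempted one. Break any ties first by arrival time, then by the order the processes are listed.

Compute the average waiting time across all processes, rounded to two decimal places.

Schedule: | P0 0-2 | P1 2-4 | P2 4-6 | P0 6-8 | P1 8-10 | P3 10-12 | P0 12-14 | P4 14-16 | P3 16-18 | P4 18-25 |
Completion: P0=14  P1=10  P2=6  P3=18  P4=25
Turnaround (C−A): P0=14  P1=9  P2=4  P3=11  P4=16
Waiting times: P0=8, P1=5, P2=2, P3=7, P4=7
Average waiting = (8+5+2+7+7) / 5 = 29/5 = 5.80

5.80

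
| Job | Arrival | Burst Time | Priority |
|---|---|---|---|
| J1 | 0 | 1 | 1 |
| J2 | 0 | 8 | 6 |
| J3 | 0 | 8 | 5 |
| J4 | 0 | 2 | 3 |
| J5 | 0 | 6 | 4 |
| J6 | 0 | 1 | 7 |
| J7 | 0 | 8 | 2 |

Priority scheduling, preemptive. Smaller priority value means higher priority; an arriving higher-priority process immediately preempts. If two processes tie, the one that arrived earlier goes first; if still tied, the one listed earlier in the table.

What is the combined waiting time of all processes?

96

Gantt: | J1 0-1 | J7 1-9 | J4 9-11 | J5 11-17 | J3 17-25 | J2 25-33 | J6 33-34 |
Completion: J1=1  J2=33  J3=25  J4=11  J5=17  J6=34  J7=9
Waiting = turnaround − burst: J1=0, J2=25, J3=17, J4=9, J5=11, J6=33, J7=1
Total waiting = 0 + 25 + 17 + 9 + 11 + 33 + 1 = 96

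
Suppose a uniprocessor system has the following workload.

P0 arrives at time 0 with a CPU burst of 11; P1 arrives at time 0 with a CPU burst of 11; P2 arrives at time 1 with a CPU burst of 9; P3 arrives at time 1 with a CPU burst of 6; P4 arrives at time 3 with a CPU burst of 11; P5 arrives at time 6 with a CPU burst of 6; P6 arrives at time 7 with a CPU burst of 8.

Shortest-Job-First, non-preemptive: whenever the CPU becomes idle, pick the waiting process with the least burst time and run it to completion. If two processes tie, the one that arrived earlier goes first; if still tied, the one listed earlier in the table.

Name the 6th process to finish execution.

P1

Schedule: | P0 0-11 | P3 11-17 | P5 17-23 | P6 23-31 | P2 31-40 | P1 40-51 | P4 51-62 |
Completion: P0=11  P1=51  P2=40  P3=17  P4=62  P5=23  P6=31
Turnaround (C−A): P0=11  P1=51  P2=39  P3=16  P4=59  P5=17  P6=24
Finish order: P0 → P3 → P5 → P6 → P2 → P1 → P4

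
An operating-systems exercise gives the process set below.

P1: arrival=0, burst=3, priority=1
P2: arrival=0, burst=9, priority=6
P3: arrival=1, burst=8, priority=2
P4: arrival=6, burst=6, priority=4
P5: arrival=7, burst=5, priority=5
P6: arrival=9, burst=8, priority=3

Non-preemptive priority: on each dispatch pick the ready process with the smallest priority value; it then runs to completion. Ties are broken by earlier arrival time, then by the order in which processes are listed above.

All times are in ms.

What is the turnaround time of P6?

Gantt: | P1 0-3 | P3 3-11 | P6 11-19 | P4 19-25 | P5 25-30 | P2 30-39 |
Completion: P1=3  P2=39  P3=11  P4=25  P5=30  P6=19
Turnaround(P6) = completion − arrival = 19 − 9 = 10

10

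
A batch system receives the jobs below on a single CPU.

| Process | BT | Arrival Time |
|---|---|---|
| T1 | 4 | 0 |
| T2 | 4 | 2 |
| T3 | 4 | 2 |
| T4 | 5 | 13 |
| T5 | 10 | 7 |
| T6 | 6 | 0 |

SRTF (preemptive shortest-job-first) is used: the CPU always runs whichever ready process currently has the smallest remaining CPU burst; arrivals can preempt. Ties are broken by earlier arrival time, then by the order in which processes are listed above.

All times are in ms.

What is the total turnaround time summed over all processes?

74

Timeline: | T1 0-4 | T2 4-8 | T3 8-12 | T6 12-18 | T4 18-23 | T5 23-33 |
Completion: T1=4  T2=8  T3=12  T4=23  T5=33  T6=18
Turnaround (C−A): T1=4  T2=6  T3=10  T4=10  T5=26  T6=18
Turnaround = completion − arrival: T1=4, T2=6, T3=10, T4=10, T5=26, T6=18
Total turnaround = 4 + 6 + 10 + 10 + 26 + 18 = 74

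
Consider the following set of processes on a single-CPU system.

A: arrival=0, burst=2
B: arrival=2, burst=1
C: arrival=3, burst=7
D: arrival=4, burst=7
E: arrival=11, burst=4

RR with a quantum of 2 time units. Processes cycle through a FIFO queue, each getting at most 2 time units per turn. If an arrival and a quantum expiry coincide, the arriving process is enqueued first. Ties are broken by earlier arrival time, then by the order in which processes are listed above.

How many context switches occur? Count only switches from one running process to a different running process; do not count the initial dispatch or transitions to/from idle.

Gantt: | A 0-2 | B 2-3 | C 3-5 | D 5-7 | C 7-9 | D 9-11 | C 11-13 | E 13-15 | D 15-17 | C 17-18 | E 18-20 | D 20-21 |
Completion: A=2  B=3  C=18  D=21  E=20
Turnaround (C−A): A=2  B=1  C=15  D=17  E=9

11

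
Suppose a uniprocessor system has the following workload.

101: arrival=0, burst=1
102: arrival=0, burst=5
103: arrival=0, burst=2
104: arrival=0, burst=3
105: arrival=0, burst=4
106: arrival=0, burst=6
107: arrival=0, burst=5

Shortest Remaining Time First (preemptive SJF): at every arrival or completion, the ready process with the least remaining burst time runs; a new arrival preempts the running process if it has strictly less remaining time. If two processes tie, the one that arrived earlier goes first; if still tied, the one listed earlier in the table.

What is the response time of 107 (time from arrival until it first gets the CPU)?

15

Schedule: | 101 0-1 | 103 1-3 | 104 3-6 | 105 6-10 | 102 10-15 | 107 15-20 | 106 20-26 |
Completion: 101=1  102=15  103=3  104=6  105=10  106=26  107=20
Turnaround (C−A): 101=1  102=15  103=3  104=6  105=10  106=26  107=20
Response(107) = first start − arrival = 15 − 0 = 15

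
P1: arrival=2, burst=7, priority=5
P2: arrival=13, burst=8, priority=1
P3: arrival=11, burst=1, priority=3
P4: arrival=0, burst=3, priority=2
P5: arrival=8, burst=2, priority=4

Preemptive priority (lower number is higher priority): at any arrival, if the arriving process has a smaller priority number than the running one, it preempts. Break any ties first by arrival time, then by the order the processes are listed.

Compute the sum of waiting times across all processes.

Timeline: | P4 0-3 | P1 3-8 | P5 8-10 | P1 10-11 | P3 11-12 | P1 12-13 | P2 13-21 |
Completion: P1=13  P2=21  P3=12  P4=3  P5=10
Turnaround (C−A): P1=11  P2=8  P3=1  P4=3  P5=2
Waiting = turnaround − burst: P1=4, P2=0, P3=0, P4=0, P5=0
Total waiting = 4 + 0 + 0 + 0 + 0 = 4

4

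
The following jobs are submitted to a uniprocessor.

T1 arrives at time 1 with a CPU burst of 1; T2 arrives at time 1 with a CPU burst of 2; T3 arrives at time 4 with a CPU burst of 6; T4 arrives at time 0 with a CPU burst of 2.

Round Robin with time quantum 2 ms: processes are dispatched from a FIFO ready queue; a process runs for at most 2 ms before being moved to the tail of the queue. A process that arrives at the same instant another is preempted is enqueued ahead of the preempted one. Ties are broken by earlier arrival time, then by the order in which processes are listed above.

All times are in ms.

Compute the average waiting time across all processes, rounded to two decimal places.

1.00

Schedule: | T4 0-2 | T1 2-3 | T2 3-5 | T3 5-11 |
Completion: T1=3  T2=5  T3=11  T4=2
Turnaround (C−A): T1=2  T2=4  T3=7  T4=2
Waiting times: T1=1, T2=2, T3=1, T4=0
Average waiting = (1+2+1+0) / 4 = 4/4 = 1.00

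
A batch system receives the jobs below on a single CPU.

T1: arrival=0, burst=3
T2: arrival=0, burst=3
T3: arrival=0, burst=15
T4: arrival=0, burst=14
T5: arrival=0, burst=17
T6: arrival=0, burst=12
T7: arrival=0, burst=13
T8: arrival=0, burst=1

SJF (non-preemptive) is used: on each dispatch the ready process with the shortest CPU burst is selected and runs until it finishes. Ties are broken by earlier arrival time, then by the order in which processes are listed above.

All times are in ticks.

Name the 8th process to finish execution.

Schedule: | T8 0-1 | T1 1-4 | T2 4-7 | T6 7-19 | T7 19-32 | T4 32-46 | T3 46-61 | T5 61-78 |
Completion: T1=4  T2=7  T3=61  T4=46  T5=78  T6=19  T7=32  T8=1
Turnaround (C−A): T1=4  T2=7  T3=61  T4=46  T5=78  T6=19  T7=32  T8=1
Finish order: T8 → T1 → T2 → T6 → T7 → T4 → T3 → T5

T5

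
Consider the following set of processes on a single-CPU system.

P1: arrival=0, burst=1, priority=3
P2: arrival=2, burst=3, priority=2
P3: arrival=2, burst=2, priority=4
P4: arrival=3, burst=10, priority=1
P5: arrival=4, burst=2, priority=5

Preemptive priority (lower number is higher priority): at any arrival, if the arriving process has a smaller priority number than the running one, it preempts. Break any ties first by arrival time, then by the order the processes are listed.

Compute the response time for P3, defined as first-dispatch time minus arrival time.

Gantt: | P1 0-1 | idle 1-2 | P2 2-3 | P4 3-13 | P2 13-15 | P3 15-17 | P5 17-19 |
Completion: P1=1  P2=15  P3=17  P4=13  P5=19
Response(P3) = first start − arrival = 15 − 2 = 13

13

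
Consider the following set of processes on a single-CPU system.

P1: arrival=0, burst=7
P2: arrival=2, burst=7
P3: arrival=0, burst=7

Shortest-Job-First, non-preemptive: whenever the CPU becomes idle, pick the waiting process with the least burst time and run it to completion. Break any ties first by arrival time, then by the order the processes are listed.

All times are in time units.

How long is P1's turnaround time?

Timeline: | P1 0-7 | P3 7-14 | P2 14-21 |
Completion: P1=7  P2=21  P3=14
Turnaround (C−A): P1=7  P2=19  P3=14
Turnaround(P1) = completion − arrival = 7 − 0 = 7

7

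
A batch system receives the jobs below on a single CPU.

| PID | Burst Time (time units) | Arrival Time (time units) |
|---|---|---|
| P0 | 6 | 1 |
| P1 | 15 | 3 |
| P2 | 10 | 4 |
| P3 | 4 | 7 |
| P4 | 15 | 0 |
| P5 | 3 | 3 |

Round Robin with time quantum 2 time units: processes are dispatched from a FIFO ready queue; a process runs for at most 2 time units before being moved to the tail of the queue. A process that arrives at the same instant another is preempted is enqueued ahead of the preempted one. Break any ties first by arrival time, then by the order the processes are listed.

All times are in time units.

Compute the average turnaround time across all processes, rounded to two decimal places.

34.17

Schedule: | P4 0-2 | P0 2-4 | P4 4-6 | P1 6-8 | P5 8-10 | P2 10-12 | P0 12-14 | P4 14-16 | P3 16-18 | P1 18-20 | P5 20-21 | P2 21-23 | P0 23-25 | P4 25-27 | P3 27-29 | P1 29-31 | P2 31-33 | P4 33-35 | P1 35-37 | P2 37-39 | P4 39-41 | P1 41-43 | P2 43-45 | P4 45-47 | P1 47-49 | P4 49-50 | P1 50-53 |
Completion: P0=25  P1=53  P2=45  P3=29  P4=50  P5=21
Turnaround (C−A): P0=24  P1=50  P2=41  P3=22  P4=50  P5=18
Turnaround times: P0=24, P1=50, P2=41, P3=22, P4=50, P5=18
Average turnaround = (24+50+41+22+50+18) / 6 = 205/6 = 34.17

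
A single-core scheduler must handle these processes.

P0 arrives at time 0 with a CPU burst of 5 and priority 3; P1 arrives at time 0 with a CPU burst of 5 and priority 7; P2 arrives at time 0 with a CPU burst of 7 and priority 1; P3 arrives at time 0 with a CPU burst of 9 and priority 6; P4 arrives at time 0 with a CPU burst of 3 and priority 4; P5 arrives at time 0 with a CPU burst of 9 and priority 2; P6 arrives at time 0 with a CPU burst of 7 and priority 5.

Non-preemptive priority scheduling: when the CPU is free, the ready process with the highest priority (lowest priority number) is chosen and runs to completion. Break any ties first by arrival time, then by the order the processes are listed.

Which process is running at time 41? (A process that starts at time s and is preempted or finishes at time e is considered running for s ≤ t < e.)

Schedule: | P2 0-7 | P5 7-16 | P0 16-21 | P4 21-24 | P6 24-31 | P3 31-40 | P1 40-45 |
Completion: P0=21  P1=45  P2=7  P3=40  P4=24  P5=16  P6=31
Turnaround (C−A): P0=21  P1=45  P2=7  P3=40  P4=24  P5=16  P6=31

P1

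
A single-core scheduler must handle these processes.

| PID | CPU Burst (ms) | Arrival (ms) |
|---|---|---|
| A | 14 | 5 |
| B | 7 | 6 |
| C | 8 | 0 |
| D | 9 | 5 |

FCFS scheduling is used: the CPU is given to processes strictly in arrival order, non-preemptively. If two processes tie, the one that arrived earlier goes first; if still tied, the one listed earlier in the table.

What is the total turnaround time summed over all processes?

83

Schedule: | C 0-8 | A 8-22 | D 22-31 | B 31-38 |
Completion: A=22  B=38  C=8  D=31
Turnaround = completion − arrival: A=17, B=32, C=8, D=26
Total turnaround = 17 + 32 + 8 + 26 = 83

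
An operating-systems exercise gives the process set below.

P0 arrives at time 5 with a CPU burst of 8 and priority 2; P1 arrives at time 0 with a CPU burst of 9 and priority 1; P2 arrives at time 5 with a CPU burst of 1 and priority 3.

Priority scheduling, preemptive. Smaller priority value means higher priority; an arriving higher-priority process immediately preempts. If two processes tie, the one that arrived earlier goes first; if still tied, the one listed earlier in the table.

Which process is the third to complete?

Gantt: | P1 0-9 | P0 9-17 | P2 17-18 |
Completion: P0=17  P1=9  P2=18
Finish order: P1 → P0 → P2

P2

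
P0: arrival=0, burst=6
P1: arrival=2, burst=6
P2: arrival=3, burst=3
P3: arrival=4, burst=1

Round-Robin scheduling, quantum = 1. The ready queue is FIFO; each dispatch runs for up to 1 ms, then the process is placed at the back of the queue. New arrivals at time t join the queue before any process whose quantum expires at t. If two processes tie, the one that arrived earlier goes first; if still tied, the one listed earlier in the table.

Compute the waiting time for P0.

Timeline: | P0 0-2 | P1 2-3 | P0 3-4 | P2 4-5 | P1 5-6 | P3 6-7 | P0 7-8 | P2 8-9 | P1 9-10 | P0 10-11 | P2 11-12 | P1 12-13 | P0 13-14 | P1 14-16 |
Completion: P0=14  P1=16  P2=12  P3=7
Turnaround (C−A): P0=14  P1=14  P2=9  P3=3
Waiting(P0) = turnaround − burst = 14 − 6 = 8

8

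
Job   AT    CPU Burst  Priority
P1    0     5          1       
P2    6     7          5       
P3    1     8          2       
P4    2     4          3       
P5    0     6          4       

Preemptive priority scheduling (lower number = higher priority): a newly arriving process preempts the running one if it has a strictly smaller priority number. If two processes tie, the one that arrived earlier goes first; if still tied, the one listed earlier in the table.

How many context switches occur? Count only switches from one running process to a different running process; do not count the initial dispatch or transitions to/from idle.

Timeline: | P1 0-5 | P3 5-13 | P4 13-17 | P5 17-23 | P2 23-30 |
Completion: P1=5  P2=30  P3=13  P4=17  P5=23
Turnaround (C−A): P1=5  P2=24  P3=12  P4=15  P5=23

4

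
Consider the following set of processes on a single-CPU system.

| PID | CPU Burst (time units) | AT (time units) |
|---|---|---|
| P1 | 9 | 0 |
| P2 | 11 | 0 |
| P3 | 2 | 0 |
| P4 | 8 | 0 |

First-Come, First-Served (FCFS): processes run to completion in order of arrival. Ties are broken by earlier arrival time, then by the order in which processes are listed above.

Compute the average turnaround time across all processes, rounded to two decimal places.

Schedule: | P1 0-9 | P2 9-20 | P3 20-22 | P4 22-30 |
Completion: P1=9  P2=20  P3=22  P4=30
Turnaround times: P1=9, P2=20, P3=22, P4=30
Average turnaround = (9+20+22+30) / 4 = 81/4 = 20.25

20.25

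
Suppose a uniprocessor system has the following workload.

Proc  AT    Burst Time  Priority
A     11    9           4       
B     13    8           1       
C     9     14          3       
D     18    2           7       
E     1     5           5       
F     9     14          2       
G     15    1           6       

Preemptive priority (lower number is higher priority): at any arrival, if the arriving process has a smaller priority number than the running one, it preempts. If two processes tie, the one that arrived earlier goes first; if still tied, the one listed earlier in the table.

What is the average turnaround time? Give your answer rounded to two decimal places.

Timeline: | idle 0-1 | E 1-6 | idle 6-9 | F 9-13 | B 13-21 | F 21-31 | C 31-45 | A 45-54 | G 54-55 | D 55-57 |
Completion: A=54  B=21  C=45  D=57  E=6  F=31  G=55
Turnaround (C−A): A=43  B=8  C=36  D=39  E=5  F=22  G=40
Turnaround times: A=43, B=8, C=36, D=39, E=5, F=22, G=40
Average turnaround = (43+8+36+39+5+22+40) / 7 = 193/7 = 27.57

27.57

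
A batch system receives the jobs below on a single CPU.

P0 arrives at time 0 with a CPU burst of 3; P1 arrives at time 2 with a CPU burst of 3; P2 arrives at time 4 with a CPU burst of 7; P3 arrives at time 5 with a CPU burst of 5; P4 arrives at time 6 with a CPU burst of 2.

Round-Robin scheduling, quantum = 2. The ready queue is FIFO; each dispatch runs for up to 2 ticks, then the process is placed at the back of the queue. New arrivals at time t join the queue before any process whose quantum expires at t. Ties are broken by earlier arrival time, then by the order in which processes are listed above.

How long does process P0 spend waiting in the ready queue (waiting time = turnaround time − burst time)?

2

Timeline: | P0 0-2 | P1 2-4 | P0 4-5 | P2 5-7 | P1 7-8 | P3 8-10 | P4 10-12 | P2 12-14 | P3 14-16 | P2 16-18 | P3 18-19 | P2 19-20 |
Completion: P0=5  P1=8  P2=20  P3=19  P4=12
Turnaround (C−A): P0=5  P1=6  P2=16  P3=14  P4=6
Waiting(P0) = turnaround − burst = 5 − 3 = 2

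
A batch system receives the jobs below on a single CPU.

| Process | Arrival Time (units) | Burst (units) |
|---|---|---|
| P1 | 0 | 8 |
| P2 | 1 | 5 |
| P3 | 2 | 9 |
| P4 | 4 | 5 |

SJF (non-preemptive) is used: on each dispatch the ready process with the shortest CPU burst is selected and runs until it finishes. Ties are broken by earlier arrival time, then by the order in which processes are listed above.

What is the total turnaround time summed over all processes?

Gantt: | P1 0-8 | P2 8-13 | P4 13-18 | P3 18-27 |
Completion: P1=8  P2=13  P3=27  P4=18
Turnaround = completion − arrival: P1=8, P2=12, P3=25, P4=14
Total turnaround = 8 + 12 + 25 + 14 = 59

59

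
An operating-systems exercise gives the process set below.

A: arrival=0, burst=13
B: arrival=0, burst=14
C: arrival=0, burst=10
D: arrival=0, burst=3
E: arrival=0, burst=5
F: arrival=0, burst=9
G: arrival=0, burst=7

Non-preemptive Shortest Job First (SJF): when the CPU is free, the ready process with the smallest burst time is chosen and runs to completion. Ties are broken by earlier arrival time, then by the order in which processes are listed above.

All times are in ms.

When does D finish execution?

Timeline: | D 0-3 | E 3-8 | G 8-15 | F 15-24 | C 24-34 | A 34-47 | B 47-61 |
Completion: A=47  B=61  C=34  D=3  E=8  F=24  G=15

3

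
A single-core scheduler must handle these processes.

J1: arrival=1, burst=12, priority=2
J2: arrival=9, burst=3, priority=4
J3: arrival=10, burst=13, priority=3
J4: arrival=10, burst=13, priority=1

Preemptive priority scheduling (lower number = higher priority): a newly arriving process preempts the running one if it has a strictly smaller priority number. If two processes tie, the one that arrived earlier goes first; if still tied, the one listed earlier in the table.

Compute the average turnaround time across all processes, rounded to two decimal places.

25.00

Schedule: | idle 0-1 | J1 1-10 | J4 10-23 | J1 23-26 | J3 26-39 | J2 39-42 |
Completion: J1=26  J2=42  J3=39  J4=23
Turnaround (C−A): J1=25  J2=33  J3=29  J4=13
Turnaround times: J1=25, J2=33, J3=29, J4=13
Average turnaround = (25+33+29+13) / 4 = 100/4 = 25.00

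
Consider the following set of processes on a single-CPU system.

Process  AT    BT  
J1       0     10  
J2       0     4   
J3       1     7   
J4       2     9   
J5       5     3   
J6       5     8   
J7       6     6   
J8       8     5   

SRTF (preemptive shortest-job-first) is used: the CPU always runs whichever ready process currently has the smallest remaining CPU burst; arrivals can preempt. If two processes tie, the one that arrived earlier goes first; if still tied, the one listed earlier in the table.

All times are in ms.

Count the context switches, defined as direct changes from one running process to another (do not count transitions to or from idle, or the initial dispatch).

Schedule: | J2 0-4 | J3 4-5 | J5 5-8 | J8 8-13 | J3 13-19 | J7 19-25 | J6 25-33 | J4 33-42 | J1 42-52 |
Completion: J1=52  J2=4  J3=19  J4=42  J5=8  J6=33  J7=25  J8=13

8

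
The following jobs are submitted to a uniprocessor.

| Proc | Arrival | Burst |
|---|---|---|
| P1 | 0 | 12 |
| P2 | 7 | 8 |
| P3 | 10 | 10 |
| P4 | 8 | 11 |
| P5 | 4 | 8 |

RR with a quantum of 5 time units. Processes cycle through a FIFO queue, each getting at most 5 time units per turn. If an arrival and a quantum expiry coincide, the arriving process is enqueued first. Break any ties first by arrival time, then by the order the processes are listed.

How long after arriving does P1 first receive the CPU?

Gantt: | P1 0-5 | P5 5-10 | P1 10-15 | P2 15-20 | P4 20-25 | P3 25-30 | P5 30-33 | P1 33-35 | P2 35-38 | P4 38-43 | P3 43-48 | P4 48-49 |
Completion: P1=35  P2=38  P3=48  P4=49  P5=33
Turnaround (C−A): P1=35  P2=31  P3=38  P4=41  P5=29
Response(P1) = first start − arrival = 0 − 0 = 0

0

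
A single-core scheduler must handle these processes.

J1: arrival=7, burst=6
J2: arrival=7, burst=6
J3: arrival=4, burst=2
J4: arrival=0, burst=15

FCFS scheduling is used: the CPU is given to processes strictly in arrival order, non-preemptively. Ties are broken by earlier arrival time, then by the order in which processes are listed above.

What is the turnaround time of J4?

15

Schedule: | J4 0-15 | J3 15-17 | J1 17-23 | J2 23-29 |
Completion: J1=23  J2=29  J3=17  J4=15
Turnaround(J4) = completion − arrival = 15 − 0 = 15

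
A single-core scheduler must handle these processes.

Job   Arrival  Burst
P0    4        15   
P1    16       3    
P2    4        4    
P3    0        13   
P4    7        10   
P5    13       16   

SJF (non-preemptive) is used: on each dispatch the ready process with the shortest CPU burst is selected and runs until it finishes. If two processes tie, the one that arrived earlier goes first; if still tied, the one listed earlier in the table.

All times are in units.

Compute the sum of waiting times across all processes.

Schedule: | P3 0-13 | P2 13-17 | P1 17-20 | P4 20-30 | P0 30-45 | P5 45-61 |
Completion: P0=45  P1=20  P2=17  P3=13  P4=30  P5=61
Turnaround (C−A): P0=41  P1=4  P2=13  P3=13  P4=23  P5=48
Waiting = turnaround − burst: P0=26, P1=1, P2=9, P3=0, P4=13, P5=32
Total waiting = 26 + 1 + 9 + 0 + 13 + 32 = 81

81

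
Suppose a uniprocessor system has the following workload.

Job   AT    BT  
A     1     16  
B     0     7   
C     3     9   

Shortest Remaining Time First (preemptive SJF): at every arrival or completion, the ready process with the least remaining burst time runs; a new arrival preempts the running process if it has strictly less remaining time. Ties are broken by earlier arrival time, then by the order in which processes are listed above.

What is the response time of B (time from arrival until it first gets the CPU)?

0

Gantt: | B 0-7 | C 7-16 | A 16-32 |
Completion: A=32  B=7  C=16
Turnaround (C−A): A=31  B=7  C=13
Response(B) = first start − arrival = 0 − 0 = 0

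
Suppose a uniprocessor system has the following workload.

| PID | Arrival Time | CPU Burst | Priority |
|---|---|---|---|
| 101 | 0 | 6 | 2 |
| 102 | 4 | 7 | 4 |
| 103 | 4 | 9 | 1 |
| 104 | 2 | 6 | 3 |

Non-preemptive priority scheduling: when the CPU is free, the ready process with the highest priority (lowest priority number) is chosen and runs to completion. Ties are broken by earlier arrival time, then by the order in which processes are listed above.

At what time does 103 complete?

Gantt: | 101 0-6 | 103 6-15 | 104 15-21 | 102 21-28 |
Completion: 101=6  102=28  103=15  104=21
Turnaround (C−A): 101=6  102=24  103=11  104=19

15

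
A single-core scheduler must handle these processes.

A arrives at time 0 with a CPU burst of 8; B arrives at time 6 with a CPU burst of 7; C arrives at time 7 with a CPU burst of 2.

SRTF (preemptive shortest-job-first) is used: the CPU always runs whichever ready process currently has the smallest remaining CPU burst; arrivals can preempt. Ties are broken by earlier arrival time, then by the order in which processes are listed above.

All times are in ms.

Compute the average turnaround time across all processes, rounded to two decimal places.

Schedule: | A 0-8 | C 8-10 | B 10-17 |
Completion: A=8  B=17  C=10
Turnaround times: A=8, B=11, C=3
Average turnaround = (8+11+3) / 3 = 22/3 = 7.33

7.33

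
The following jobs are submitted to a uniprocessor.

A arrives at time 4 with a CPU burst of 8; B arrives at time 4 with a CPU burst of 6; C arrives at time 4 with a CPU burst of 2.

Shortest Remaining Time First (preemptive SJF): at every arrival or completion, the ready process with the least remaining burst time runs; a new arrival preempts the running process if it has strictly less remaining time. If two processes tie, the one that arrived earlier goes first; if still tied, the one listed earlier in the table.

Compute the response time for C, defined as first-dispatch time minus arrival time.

0

Schedule: | idle 0-4 | C 4-6 | B 6-12 | A 12-20 |
Completion: A=20  B=12  C=6
Turnaround (C−A): A=16  B=8  C=2
Response(C) = first start − arrival = 4 − 4 = 0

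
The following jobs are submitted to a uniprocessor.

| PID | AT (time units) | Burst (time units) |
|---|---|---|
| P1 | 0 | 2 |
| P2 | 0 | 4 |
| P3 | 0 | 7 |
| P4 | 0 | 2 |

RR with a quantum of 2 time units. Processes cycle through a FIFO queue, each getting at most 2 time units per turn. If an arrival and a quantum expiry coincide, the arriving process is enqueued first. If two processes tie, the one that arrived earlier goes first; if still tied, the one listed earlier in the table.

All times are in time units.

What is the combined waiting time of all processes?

Schedule: | P1 0-2 | P2 2-4 | P3 4-6 | P4 6-8 | P2 8-10 | P3 10-15 |
Completion: P1=2  P2=10  P3=15  P4=8
Waiting = turnaround − burst: P1=0, P2=6, P3=8, P4=6
Total waiting = 0 + 6 + 8 + 6 = 20

20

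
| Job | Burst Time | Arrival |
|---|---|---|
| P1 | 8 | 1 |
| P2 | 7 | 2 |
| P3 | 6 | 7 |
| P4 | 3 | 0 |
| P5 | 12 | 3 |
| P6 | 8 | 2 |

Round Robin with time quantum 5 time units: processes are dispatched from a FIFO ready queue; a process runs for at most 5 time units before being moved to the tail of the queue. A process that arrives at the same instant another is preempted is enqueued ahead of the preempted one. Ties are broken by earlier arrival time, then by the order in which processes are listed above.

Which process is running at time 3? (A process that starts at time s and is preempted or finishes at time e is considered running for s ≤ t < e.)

Gantt: | P4 0-3 | P1 3-8 | P2 8-13 | P6 13-18 | P5 18-23 | P3 23-28 | P1 28-31 | P2 31-33 | P6 33-36 | P5 36-41 | P3 41-42 | P5 42-44 |
Completion: P1=31  P2=33  P3=42  P4=3  P5=44  P6=36
Turnaround (C−A): P1=30  P2=31  P3=35  P4=3  P5=41  P6=34

P1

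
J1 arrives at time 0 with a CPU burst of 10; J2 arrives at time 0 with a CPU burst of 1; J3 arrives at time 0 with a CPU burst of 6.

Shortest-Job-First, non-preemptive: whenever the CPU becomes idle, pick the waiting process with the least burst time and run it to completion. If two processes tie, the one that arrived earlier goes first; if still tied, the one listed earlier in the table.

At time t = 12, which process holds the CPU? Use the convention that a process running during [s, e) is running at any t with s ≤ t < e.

Gantt: | J2 0-1 | J3 1-7 | J1 7-17 |
Completion: J1=17  J2=1  J3=7
Turnaround (C−A): J1=17  J2=1  J3=7

J1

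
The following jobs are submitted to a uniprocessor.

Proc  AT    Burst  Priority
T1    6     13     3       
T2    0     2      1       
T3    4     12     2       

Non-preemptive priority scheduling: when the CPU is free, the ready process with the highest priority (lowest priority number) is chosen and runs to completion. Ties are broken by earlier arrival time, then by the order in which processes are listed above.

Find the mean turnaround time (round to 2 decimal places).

12.33

Schedule: | T2 0-2 | idle 2-4 | T3 4-16 | T1 16-29 |
Completion: T1=29  T2=2  T3=16
Turnaround times: T1=23, T2=2, T3=12
Average turnaround = (23+2+12) / 3 = 37/3 = 12.33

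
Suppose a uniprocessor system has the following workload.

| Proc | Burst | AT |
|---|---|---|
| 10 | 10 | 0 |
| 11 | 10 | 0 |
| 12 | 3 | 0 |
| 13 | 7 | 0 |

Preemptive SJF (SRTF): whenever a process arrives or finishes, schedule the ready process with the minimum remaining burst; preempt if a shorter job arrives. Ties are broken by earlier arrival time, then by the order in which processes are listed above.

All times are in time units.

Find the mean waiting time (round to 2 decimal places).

8.25

Schedule: | 12 0-3 | 13 3-10 | 10 10-20 | 11 20-30 |
Completion: 10=20  11=30  12=3  13=10
Waiting times: 10=10, 11=20, 12=0, 13=3
Average waiting = (10+20+0+3) / 4 = 33/4 = 8.25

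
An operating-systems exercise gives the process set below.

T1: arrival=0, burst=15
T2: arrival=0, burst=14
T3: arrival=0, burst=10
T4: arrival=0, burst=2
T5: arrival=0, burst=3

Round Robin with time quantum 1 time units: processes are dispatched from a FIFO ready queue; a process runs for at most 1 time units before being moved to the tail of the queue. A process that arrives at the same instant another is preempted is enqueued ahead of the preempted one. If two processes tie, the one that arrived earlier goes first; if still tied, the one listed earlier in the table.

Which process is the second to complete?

Schedule: | T1 0-1 | T2 1-2 | T3 2-3 | T4 3-4 | T5 4-5 | T1 5-6 | T2 6-7 | T3 7-8 | T4 8-9 | T5 9-10 | T1 10-11 | T2 11-12 | T3 12-13 | T5 13-14 | T1 14-15 | T2 15-16 | T3 16-17 | T1 17-18 | T2 18-19 | T3 19-20 | T1 20-21 | T2 21-22 | T3 22-23 | T1 23-24 | T2 24-25 | T3 25-26 | T1 26-27 | T2 27-28 | T3 28-29 | T1 29-30 | T2 30-31 | T3 31-32 | T1 32-33 | T2 33-34 | T3 34-35 | T1 35-36 | T2 36-37 | T1 37-38 | T2 38-39 | T1 39-40 | T2 40-41 | T1 41-42 | T2 42-43 | T1 43-44 |
Completion: T1=44  T2=43  T3=35  T4=9  T5=14
Turnaround (C−A): T1=44  T2=43  T3=35  T4=9  T5=14
Finish order: T4 → T5 → T3 → T2 → T1

T5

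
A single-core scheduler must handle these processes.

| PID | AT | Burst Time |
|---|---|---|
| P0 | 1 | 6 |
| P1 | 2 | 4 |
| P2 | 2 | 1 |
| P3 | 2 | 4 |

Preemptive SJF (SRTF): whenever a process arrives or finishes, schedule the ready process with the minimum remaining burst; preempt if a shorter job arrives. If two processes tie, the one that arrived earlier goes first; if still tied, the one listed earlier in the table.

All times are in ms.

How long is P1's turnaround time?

Schedule: | idle 0-1 | P0 1-2 | P2 2-3 | P1 3-7 | P3 7-11 | P0 11-16 |
Completion: P0=16  P1=7  P2=3  P3=11
Turnaround(P1) = completion − arrival = 7 − 2 = 5

5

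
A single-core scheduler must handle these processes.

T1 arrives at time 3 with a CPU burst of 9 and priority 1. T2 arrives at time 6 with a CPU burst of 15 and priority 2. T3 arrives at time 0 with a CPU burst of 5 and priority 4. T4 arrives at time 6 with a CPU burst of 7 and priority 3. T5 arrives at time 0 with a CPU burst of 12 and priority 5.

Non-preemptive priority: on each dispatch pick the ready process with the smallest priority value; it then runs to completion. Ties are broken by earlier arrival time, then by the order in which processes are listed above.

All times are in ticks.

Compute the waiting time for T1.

2

Timeline: | T3 0-5 | T1 5-14 | T2 14-29 | T4 29-36 | T5 36-48 |
Completion: T1=14  T2=29  T3=5  T4=36  T5=48
Turnaround (C−A): T1=11  T2=23  T3=5  T4=30  T5=48
Waiting(T1) = turnaround − burst = 11 − 9 = 2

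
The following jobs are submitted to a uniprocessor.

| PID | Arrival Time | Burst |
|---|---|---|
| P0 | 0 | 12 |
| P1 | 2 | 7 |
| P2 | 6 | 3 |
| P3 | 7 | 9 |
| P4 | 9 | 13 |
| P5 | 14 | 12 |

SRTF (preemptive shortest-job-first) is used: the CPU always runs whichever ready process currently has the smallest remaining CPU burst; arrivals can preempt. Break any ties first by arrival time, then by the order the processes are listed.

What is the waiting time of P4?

34

Timeline: | P0 0-2 | P1 2-9 | P2 9-12 | P3 12-21 | P0 21-31 | P5 31-43 | P4 43-56 |
Completion: P0=31  P1=9  P2=12  P3=21  P4=56  P5=43
Waiting(P4) = turnaround − burst = 47 − 13 = 34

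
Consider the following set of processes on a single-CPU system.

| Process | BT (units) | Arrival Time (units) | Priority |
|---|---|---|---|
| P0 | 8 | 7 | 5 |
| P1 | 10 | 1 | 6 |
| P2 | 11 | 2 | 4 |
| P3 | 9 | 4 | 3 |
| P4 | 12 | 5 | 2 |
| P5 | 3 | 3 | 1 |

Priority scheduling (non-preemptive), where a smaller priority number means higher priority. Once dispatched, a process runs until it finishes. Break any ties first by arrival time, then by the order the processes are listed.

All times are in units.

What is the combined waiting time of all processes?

Gantt: | idle 0-1 | P1 1-11 | P5 11-14 | P4 14-26 | P3 26-35 | P2 35-46 | P0 46-54 |
Completion: P0=54  P1=11  P2=46  P3=35  P4=26  P5=14
Waiting = turnaround − burst: P0=39, P1=0, P2=33, P3=22, P4=9, P5=8
Total waiting = 39 + 0 + 33 + 22 + 9 + 8 = 111

111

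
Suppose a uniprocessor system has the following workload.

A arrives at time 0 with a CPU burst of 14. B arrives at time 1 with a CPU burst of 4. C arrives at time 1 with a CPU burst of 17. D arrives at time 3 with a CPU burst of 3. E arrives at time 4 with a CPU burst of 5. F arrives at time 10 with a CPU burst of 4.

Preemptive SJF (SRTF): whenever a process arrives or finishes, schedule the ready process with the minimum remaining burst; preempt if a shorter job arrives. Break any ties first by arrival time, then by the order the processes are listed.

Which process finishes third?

Gantt: | A 0-1 | B 1-5 | D 5-8 | E 8-13 | F 13-17 | A 17-30 | C 30-47 |
Completion: A=30  B=5  C=47  D=8  E=13  F=17
Turnaround (C−A): A=30  B=4  C=46  D=5  E=9  F=7
Finish order: B → D → E → F → A → C

E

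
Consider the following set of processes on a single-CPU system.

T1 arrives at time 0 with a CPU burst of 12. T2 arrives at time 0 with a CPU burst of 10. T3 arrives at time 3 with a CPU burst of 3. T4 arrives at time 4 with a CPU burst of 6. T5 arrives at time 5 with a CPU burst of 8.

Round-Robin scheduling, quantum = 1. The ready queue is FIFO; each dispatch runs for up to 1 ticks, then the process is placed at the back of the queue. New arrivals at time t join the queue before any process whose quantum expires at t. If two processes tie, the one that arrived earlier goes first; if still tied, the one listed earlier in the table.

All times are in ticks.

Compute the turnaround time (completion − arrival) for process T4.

Gantt: | T1 0-1 | T2 1-2 | T1 2-3 | T2 3-4 | T3 4-5 | T1 5-6 | T4 6-7 | T2 7-8 | T5 8-9 | T3 9-10 | T1 10-11 | T4 11-12 | T2 12-13 | T5 13-14 | T3 14-15 | T1 15-16 | T4 16-17 | T2 17-18 | T5 18-19 | T1 19-20 | T4 20-21 | T2 21-22 | T5 22-23 | T1 23-24 | T4 24-25 | T2 25-26 | T5 26-27 | T1 27-28 | T4 28-29 | T2 29-30 | T5 30-31 | T1 31-32 | T2 32-33 | T5 33-34 | T1 34-35 | T2 35-36 | T5 36-37 | T1 37-39 |
Completion: T1=39  T2=36  T3=15  T4=29  T5=37
Turnaround(T4) = completion − arrival = 29 − 4 = 25

25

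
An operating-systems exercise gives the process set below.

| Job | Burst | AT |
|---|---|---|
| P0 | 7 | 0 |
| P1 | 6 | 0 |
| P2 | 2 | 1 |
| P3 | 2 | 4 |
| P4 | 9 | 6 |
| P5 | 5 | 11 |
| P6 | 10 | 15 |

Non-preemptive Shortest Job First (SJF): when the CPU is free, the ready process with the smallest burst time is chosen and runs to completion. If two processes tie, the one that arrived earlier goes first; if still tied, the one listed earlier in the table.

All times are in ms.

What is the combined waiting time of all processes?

57

Schedule: | P1 0-6 | P2 6-8 | P3 8-10 | P0 10-17 | P5 17-22 | P4 22-31 | P6 31-41 |
Completion: P0=17  P1=6  P2=8  P3=10  P4=31  P5=22  P6=41
Waiting = turnaround − burst: P0=10, P1=0, P2=5, P3=4, P4=16, P5=6, P6=16
Total waiting = 10 + 0 + 5 + 4 + 16 + 6 + 16 = 57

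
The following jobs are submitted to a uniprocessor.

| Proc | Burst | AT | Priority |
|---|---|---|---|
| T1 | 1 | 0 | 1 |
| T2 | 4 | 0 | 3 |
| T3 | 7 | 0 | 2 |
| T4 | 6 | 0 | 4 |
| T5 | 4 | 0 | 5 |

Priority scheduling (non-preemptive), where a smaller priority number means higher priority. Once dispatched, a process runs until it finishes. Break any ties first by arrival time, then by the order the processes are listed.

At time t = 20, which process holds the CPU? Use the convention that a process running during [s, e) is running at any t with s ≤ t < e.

T5

Timeline: | T1 0-1 | T3 1-8 | T2 8-12 | T4 12-18 | T5 18-22 |
Completion: T1=1  T2=12  T3=8  T4=18  T5=22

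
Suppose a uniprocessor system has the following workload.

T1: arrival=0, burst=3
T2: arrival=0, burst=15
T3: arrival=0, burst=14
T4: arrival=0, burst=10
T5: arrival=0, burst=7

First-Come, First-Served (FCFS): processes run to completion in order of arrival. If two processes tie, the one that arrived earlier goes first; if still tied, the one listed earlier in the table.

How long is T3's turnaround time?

32

Timeline: | T1 0-3 | T2 3-18 | T3 18-32 | T4 32-42 | T5 42-49 |
Completion: T1=3  T2=18  T3=32  T4=42  T5=49
Turnaround(T3) = completion − arrival = 32 − 0 = 32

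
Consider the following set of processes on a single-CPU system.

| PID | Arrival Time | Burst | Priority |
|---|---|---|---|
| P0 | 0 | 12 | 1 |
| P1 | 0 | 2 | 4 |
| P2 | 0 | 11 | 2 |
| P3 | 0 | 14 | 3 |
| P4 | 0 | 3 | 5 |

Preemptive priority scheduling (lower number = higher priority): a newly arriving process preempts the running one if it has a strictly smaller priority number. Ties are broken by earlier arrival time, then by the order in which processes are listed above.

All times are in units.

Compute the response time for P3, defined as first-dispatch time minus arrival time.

23

Timeline: | P0 0-12 | P2 12-23 | P3 23-37 | P1 37-39 | P4 39-42 |
Completion: P0=12  P1=39  P2=23  P3=37  P4=42
Turnaround (C−A): P0=12  P1=39  P2=23  P3=37  P4=42
Response(P3) = first start − arrival = 23 − 0 = 23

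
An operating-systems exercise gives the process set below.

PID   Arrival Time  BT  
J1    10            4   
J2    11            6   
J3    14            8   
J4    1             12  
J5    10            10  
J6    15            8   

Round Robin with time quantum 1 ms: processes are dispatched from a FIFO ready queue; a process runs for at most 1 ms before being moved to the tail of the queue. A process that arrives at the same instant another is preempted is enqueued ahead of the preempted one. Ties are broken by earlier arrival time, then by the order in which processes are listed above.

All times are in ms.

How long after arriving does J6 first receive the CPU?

Schedule: | idle 0-1 | J4 1-10 | J1 10-11 | J5 11-12 | J4 12-13 | J2 13-14 | J1 14-15 | J5 15-16 | J4 16-17 | J3 17-18 | J2 18-19 | J6 19-20 | J1 20-21 | J5 21-22 | J4 22-23 | J3 23-24 | J2 24-25 | J6 25-26 | J1 26-27 | J5 27-28 | J3 28-29 | J2 29-30 | J6 30-31 | J5 31-32 | J3 32-33 | J2 33-34 | J6 34-35 | J5 35-36 | J3 36-37 | J2 37-38 | J6 38-39 | J5 39-40 | J3 40-41 | J6 41-42 | J5 42-43 | J3 43-44 | J6 44-45 | J5 45-46 | J3 46-47 | J6 47-48 | J5 48-49 |
Completion: J1=27  J2=38  J3=47  J4=23  J5=49  J6=48
Response(J6) = first start − arrival = 19 − 15 = 4

4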